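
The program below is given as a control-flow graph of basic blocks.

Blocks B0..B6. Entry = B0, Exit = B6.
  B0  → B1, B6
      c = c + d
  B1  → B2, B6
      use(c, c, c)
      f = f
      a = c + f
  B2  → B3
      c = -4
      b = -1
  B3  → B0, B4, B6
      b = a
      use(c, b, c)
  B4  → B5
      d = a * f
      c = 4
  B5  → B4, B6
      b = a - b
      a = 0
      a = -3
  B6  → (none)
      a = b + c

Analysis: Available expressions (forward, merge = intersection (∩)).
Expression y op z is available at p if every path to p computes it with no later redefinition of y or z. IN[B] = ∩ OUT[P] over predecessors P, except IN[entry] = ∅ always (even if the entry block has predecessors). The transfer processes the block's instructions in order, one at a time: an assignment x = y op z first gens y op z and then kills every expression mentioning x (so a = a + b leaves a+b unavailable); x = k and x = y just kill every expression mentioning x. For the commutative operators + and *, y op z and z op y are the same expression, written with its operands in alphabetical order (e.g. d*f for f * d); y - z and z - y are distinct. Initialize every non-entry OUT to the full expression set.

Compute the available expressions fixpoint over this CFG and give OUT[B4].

Answer: {a*f}

Trace:
Per-block solution:
  B0: | IN={} | OUT={}
  B1: | IN={} | OUT={c+f}
  B2: | IN={c+f} | OUT={}
  B3: | IN={} | OUT={}
  B4: | IN={} | OUT={a*f}
  B5: | IN={a*f} | OUT={}
  B6: | IN={} | OUT={b+c}

Merge at B4: IN[B4] = OUT[B3] ∩ OUT[B5] = {}
Applying B4's transfer function to that IN value gives OUT[B4] (row B4 above).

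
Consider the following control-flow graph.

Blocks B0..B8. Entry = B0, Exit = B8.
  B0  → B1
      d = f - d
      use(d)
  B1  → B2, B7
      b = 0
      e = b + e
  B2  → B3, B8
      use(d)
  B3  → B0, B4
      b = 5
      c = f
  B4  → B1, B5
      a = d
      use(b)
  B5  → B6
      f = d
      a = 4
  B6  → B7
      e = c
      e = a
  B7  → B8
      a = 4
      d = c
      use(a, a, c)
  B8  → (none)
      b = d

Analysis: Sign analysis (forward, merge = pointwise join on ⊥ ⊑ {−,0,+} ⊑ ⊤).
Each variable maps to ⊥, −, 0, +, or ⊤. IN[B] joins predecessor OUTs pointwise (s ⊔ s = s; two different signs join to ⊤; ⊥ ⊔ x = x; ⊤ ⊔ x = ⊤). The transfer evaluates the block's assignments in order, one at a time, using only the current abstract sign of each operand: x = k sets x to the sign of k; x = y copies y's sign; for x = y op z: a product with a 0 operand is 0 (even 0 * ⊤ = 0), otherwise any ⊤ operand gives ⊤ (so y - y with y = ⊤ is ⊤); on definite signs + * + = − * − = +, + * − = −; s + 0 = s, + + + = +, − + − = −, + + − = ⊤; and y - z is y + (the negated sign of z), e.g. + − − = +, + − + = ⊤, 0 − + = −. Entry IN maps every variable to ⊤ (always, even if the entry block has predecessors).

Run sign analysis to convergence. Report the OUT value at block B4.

Fixpoint table:
  B0: | IN=(all ⊤) | OUT=(all ⊤)
  B1: | IN=(all ⊤) | OUT={b:0; rest ⊤}
  B2: | IN={b:0; rest ⊤} | OUT={b:0; rest ⊤}
  B3: | IN={b:0; rest ⊤} | OUT={b:+; rest ⊤}
  B4: | IN={b:+; rest ⊤} | OUT={b:+; rest ⊤}
  B5: | IN={b:+; rest ⊤} | OUT={a:+, b:+; rest ⊤}
  B6: | IN={a:+, b:+; rest ⊤} | OUT={a:+, b:+, e:+; rest ⊤}
  B7: | IN=(all ⊤) | OUT={a:+; rest ⊤}
  B8: | IN=(all ⊤) | OUT=(all ⊤)

Merge at B4: IN[B4] = OUT[B3] = {a: ⊤, b: +, c: ⊤, d: ⊤, e: ⊤, f: ⊤}
Applying B4's transfer function to that IN value gives OUT[B4] (row B4 above).

Answer: {a: ⊤, b: +, c: ⊤, d: ⊤, e: ⊤, f: ⊤}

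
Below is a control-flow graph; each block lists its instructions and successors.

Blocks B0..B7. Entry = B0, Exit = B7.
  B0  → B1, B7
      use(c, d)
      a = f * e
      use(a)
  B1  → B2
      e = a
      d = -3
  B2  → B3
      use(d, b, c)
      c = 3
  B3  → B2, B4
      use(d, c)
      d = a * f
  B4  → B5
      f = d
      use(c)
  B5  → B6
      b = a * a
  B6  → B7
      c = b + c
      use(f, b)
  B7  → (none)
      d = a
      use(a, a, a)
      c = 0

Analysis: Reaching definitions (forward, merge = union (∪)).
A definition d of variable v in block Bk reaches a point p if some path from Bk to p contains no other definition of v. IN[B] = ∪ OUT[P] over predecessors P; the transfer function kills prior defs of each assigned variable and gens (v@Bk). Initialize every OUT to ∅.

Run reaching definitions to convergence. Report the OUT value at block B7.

Per-block solution:
  B0: | IN={} | OUT={a@B0}
  B1: | IN={a@B0} | OUT={a@B0, d@B1, e@B1}
  B2: | IN={a@B0, c@B2, d@B1, d@B3, e@B1} | OUT={a@B0, c@B2, d@B1, d@B3, e@B1}
  B3: | IN={a@B0, c@B2, d@B1, d@B3, e@B1} | OUT={a@B0, c@B2, d@B3, e@B1}
  B4: | IN={a@B0, c@B2, d@B3, e@B1} | OUT={a@B0, c@B2, d@B3, e@B1, f@B4}
  B5: | IN={a@B0, c@B2, d@B3, e@B1, f@B4} | OUT={a@B0, b@B5, c@B2, d@B3, e@B1, f@B4}
  B6: | IN={a@B0, b@B5, c@B2, d@B3, e@B1, f@B4} | OUT={a@B0, b@B5, c@B6, d@B3, e@B1, f@B4}
  B7: | IN={a@B0, b@B5, c@B6, d@B3, e@B1, f@B4} | OUT={a@B0, b@B5, c@B7, d@B7, e@B1, f@B4}

Merge at B7: IN[B7] = OUT[B0] ⊔ OUT[B6] = {a@B0, b@B5, c@B6, d@B3, e@B1, f@B4}
Applying B7's transfer function to that IN value gives OUT[B7] (row B7 above).

Answer: {a@B0, b@B5, c@B7, d@B7, e@B1, f@B4}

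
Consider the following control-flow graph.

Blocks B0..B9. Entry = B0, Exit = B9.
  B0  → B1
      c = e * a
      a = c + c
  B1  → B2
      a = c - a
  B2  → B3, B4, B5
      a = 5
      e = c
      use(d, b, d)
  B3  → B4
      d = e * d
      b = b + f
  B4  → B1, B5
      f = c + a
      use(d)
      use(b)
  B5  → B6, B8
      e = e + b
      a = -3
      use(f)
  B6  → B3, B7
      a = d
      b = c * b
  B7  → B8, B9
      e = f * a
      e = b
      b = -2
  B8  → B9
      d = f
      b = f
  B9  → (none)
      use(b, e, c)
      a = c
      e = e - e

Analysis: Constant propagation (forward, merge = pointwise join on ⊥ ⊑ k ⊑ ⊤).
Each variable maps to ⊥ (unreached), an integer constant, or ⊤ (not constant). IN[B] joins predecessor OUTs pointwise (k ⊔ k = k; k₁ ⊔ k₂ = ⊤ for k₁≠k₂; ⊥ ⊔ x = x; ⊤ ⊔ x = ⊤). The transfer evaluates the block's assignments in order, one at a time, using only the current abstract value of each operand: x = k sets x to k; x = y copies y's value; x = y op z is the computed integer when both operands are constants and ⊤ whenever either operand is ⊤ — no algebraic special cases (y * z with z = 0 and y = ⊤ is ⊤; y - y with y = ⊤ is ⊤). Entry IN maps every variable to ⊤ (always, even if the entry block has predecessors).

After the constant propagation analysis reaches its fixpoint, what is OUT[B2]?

Answer: {a: 5, b: ⊤, c: ⊤, d: ⊤, e: ⊤, f: ⊤}

Working:
Per-block solution:
  B0: | IN=(all ⊤) | OUT=(all ⊤)
  B1: | IN=(all ⊤) | OUT=(all ⊤)
  B2: | IN=(all ⊤) | OUT={a:5; rest ⊤}
  B3: | IN=(all ⊤) | OUT=(all ⊤)
  B4: | IN=(all ⊤) | OUT=(all ⊤)
  B5: | IN=(all ⊤) | OUT={a:-3; rest ⊤}
  B6: | IN={a:-3; rest ⊤} | OUT=(all ⊤)
  B7: | IN=(all ⊤) | OUT={b:-2; rest ⊤}
  B8: | IN=(all ⊤) | OUT=(all ⊤)
  B9: | IN=(all ⊤) | OUT=(all ⊤)

Merge at B2: IN[B2] = OUT[B1] = {a: ⊤, b: ⊤, c: ⊤, d: ⊤, e: ⊤, f: ⊤}
Applying B2's transfer function to that IN value gives OUT[B2] (row B2 above).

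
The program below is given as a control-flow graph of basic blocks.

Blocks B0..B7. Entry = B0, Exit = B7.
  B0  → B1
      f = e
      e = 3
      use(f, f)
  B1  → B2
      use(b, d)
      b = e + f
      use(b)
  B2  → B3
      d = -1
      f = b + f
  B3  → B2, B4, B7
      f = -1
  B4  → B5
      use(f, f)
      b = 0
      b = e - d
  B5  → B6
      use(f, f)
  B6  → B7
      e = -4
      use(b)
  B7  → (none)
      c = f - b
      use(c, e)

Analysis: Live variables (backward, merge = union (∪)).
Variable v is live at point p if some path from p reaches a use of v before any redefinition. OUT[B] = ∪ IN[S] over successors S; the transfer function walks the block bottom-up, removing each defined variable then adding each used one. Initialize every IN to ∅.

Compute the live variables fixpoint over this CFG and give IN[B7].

Fixpoint table:
  B0: | IN={b, d, e} | OUT={b, d, e, f}
  B1: | IN={b, d, e, f} | OUT={b, e, f}
  B2: | IN={b, e, f} | OUT={b, d, e}
  B3: | IN={b, d, e} | OUT={b, d, e, f}
  B4: | IN={d, e, f} | OUT={b, f}
  B5: | IN={b, f} | OUT={b, f}
  B6: | IN={b, f} | OUT={b, e, f}
  B7: | IN={b, e, f} | OUT={}

B7 is the boundary node: OUT[B7] = {}
Applying B7's transfer function to that OUT value gives IN[B7] (row B7 above).

Answer: {b, e, f}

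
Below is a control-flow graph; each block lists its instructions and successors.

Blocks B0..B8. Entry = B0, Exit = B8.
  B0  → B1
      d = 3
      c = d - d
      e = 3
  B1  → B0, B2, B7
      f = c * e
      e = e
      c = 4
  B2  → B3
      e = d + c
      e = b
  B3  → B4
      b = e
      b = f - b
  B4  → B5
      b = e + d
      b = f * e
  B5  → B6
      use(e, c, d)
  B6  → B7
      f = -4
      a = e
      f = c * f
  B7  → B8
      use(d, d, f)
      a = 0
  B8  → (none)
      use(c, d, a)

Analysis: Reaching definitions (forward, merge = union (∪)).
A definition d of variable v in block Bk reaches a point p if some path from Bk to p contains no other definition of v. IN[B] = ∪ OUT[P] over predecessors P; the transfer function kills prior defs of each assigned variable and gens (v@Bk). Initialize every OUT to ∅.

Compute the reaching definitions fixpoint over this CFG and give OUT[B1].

Per-block solution:
  B0: | IN={c@B1, d@B0, e@B1, f@B1} | OUT={c@B0, d@B0, e@B0, f@B1}
  B1: | IN={c@B0, d@B0, e@B0, f@B1} | OUT={c@B1, d@B0, e@B1, f@B1}
  B2: | IN={c@B1, d@B0, e@B1, f@B1} | OUT={c@B1, d@B0, e@B2, f@B1}
  B3: | IN={c@B1, d@B0, e@B2, f@B1} | OUT={b@B3, c@B1, d@B0, e@B2, f@B1}
  B4: | IN={b@B3, c@B1, d@B0, e@B2, f@B1} | OUT={b@B4, c@B1, d@B0, e@B2, f@B1}
  B5: | IN={b@B4, c@B1, d@B0, e@B2, f@B1} | OUT={b@B4, c@B1, d@B0, e@B2, f@B1}
  B6: | IN={b@B4, c@B1, d@B0, e@B2, f@B1} | OUT={a@B6, b@B4, c@B1, d@B0, e@B2, f@B6}
  B7: | IN={a@B6, b@B4, c@B1, d@B0, e@B1, e@B2, f@B1, f@B6} | OUT={a@B7, b@B4, c@B1, d@B0, e@B1, e@B2, f@B1, f@B6}
  B8: | IN={a@B7, b@B4, c@B1, d@B0, e@B1, e@B2, f@B1, f@B6} | OUT={a@B7, b@B4, c@B1, d@B0, e@B1, e@B2, f@B1, f@B6}

Merge at B1: IN[B1] = OUT[B0] = {c@B0, d@B0, e@B0, f@B1}
Applying B1's transfer function to that IN value gives OUT[B1] (row B1 above).

Answer: {c@B1, d@B0, e@B1, f@B1}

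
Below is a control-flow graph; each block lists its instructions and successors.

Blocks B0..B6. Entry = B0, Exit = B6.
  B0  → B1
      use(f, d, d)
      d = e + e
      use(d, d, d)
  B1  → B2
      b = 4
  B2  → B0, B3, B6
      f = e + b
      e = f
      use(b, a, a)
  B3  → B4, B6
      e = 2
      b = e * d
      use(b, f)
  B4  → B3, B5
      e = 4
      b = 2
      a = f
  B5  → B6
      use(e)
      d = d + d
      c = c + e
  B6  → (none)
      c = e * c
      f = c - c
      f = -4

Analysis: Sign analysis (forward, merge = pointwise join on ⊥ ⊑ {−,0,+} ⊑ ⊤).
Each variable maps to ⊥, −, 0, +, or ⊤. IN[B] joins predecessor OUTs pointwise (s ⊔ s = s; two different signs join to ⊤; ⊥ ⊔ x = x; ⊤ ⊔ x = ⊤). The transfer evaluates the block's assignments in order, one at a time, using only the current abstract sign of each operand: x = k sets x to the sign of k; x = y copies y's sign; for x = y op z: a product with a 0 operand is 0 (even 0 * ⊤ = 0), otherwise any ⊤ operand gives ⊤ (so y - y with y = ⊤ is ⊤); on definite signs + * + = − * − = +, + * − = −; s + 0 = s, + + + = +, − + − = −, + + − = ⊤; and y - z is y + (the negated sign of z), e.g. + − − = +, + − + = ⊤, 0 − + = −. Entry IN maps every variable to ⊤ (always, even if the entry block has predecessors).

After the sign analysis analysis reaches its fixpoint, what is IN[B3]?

Per-block solution:
  B0:  IN=(all ⊤)  OUT=(all ⊤)
  B1:  IN=(all ⊤)  OUT={b:+; rest ⊤}
  B2:  IN={b:+; rest ⊤}  OUT={b:+; rest ⊤}
  B3:  IN={b:+; rest ⊤}  OUT={e:+; rest ⊤}
  B4:  IN={e:+; rest ⊤}  OUT={b:+, e:+; rest ⊤}
  B5:  IN={b:+, e:+; rest ⊤}  OUT={b:+, e:+; rest ⊤}
  B6:  IN=(all ⊤)  OUT={f:-; rest ⊤}

Merge at B3: IN[B3] = OUT[B2] ⊔ OUT[B4] = {a: ⊤, b: +, c: ⊤, d: ⊤, e: ⊤, f: ⊤}

Answer: {a: ⊤, b: +, c: ⊤, d: ⊤, e: ⊤, f: ⊤}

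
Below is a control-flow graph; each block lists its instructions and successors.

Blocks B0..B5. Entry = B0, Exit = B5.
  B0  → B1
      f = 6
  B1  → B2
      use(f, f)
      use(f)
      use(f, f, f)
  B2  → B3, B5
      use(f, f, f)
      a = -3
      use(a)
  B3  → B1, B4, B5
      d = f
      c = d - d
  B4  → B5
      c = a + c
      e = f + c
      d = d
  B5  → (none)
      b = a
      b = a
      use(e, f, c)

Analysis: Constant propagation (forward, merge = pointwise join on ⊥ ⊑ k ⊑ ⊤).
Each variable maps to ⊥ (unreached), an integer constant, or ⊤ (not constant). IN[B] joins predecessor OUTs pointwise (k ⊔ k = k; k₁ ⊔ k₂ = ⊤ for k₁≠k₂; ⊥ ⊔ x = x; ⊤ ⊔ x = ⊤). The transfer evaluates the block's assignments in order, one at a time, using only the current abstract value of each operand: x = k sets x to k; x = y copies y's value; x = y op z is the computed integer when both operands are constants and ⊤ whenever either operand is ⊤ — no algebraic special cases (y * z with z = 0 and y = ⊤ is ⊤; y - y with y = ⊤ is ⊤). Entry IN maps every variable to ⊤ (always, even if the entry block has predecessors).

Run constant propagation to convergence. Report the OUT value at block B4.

Answer: {a: -3, b: ⊤, c: -3, d: 6, e: 3, f: 6}

Trace:
Per-block solution:
  B0:  IN=(all ⊤)  OUT={f:6; rest ⊤}
  B1:  IN={f:6; rest ⊤}  OUT={f:6; rest ⊤}
  B2:  IN={f:6; rest ⊤}  OUT={a:-3, f:6; rest ⊤}
  B3:  IN={a:-3, f:6; rest ⊤}  OUT={a:-3, c:0, d:6, f:6; rest ⊤}
  B4:  IN={a:-3, c:0, d:6, f:6; rest ⊤}  OUT={a:-3, c:-3, d:6, e:3, f:6; rest ⊤}
  B5:  IN={a:-3, f:6; rest ⊤}  OUT={a:-3, b:-3, f:6; rest ⊤}

Merge at B4: IN[B4] = OUT[B3] = {a: -3, b: ⊤, c: 0, d: 6, e: ⊤, f: 6}
Applying B4's transfer function to that IN value gives OUT[B4] (row B4 above).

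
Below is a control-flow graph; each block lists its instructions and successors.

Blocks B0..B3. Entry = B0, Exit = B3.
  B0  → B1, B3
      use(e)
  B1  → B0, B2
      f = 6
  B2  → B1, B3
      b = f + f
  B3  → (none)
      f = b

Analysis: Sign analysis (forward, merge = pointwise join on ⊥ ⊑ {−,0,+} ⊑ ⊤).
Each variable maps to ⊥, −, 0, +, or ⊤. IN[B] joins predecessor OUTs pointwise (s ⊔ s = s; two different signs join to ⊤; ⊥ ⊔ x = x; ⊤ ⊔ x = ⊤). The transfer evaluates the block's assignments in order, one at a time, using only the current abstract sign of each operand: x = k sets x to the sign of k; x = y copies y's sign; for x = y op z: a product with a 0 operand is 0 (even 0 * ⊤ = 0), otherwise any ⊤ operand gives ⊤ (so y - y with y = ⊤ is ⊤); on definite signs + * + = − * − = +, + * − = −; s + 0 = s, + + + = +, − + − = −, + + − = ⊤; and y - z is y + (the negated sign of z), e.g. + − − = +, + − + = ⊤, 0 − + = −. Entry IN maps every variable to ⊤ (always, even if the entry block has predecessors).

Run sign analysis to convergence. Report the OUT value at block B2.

Converged values:
  B0: | IN=(all ⊤) | OUT=(all ⊤)
  B1: | IN=(all ⊤) | OUT={f:+; rest ⊤}
  B2: | IN={f:+; rest ⊤} | OUT={b:+, f:+; rest ⊤}
  B3: | IN=(all ⊤) | OUT=(all ⊤)

Merge at B2: IN[B2] = OUT[B1] = {a: ⊤, b: ⊤, c: ⊤, d: ⊤, e: ⊤, f: +}
Applying B2's transfer function to that IN value gives OUT[B2] (row B2 above).

Answer: {a: ⊤, b: +, c: ⊤, d: ⊤, e: ⊤, f: +}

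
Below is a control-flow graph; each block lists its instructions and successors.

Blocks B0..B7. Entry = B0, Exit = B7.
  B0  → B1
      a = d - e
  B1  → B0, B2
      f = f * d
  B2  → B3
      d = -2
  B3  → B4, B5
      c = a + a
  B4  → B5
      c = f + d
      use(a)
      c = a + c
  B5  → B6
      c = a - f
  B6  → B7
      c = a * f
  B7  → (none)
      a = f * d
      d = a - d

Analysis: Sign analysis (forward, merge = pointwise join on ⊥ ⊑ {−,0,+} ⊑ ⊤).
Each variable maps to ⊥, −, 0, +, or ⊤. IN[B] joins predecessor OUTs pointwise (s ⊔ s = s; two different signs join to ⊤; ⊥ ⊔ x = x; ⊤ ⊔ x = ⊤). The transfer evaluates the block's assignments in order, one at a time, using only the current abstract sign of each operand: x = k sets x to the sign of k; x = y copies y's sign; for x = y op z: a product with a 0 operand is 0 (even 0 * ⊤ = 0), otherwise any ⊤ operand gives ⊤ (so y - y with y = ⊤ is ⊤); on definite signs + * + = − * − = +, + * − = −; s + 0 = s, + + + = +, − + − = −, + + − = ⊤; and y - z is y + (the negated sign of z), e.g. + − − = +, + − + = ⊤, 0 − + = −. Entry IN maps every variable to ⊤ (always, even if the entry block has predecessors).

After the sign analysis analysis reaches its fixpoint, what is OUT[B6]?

Answer: {a: ⊤, b: ⊤, c: ⊤, d: -, e: ⊤, f: ⊤}

Derivation:
Converged values:
  B0: | IN=(all ⊤) | OUT=(all ⊤)
  B1: | IN=(all ⊤) | OUT=(all ⊤)
  B2: | IN=(all ⊤) | OUT={d:-; rest ⊤}
  B3: | IN={d:-; rest ⊤} | OUT={d:-; rest ⊤}
  B4: | IN={d:-; rest ⊤} | OUT={d:-; rest ⊤}
  B5: | IN={d:-; rest ⊤} | OUT={d:-; rest ⊤}
  B6: | IN={d:-; rest ⊤} | OUT={d:-; rest ⊤}
  B7: | IN={d:-; rest ⊤} | OUT=(all ⊤)

Merge at B6: IN[B6] = OUT[B5] = {a: ⊤, b: ⊤, c: ⊤, d: -, e: ⊤, f: ⊤}
Applying B6's transfer function to that IN value gives OUT[B6] (row B6 above).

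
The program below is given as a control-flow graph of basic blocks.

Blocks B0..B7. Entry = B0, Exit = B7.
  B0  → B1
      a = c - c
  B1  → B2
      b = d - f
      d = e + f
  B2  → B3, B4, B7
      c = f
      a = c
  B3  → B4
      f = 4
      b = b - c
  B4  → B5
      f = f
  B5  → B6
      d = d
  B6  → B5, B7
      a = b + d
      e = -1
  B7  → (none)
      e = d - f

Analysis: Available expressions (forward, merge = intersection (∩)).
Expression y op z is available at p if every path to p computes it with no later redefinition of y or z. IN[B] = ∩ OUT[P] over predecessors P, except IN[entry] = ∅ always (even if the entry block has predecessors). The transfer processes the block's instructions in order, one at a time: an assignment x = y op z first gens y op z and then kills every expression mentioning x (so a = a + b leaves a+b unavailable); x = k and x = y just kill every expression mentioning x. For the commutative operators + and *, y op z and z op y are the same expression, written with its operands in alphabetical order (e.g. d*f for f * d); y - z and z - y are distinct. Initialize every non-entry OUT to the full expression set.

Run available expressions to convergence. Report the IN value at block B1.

Fixpoint table:
  B0: | IN={} | OUT={c-c}
  B1: | IN={c-c} | OUT={c-c, e+f}
  B2: | IN={c-c, e+f} | OUT={e+f}
  B3: | IN={e+f} | OUT={}
  B4: | IN={} | OUT={}
  B5: | IN={} | OUT={}
  B6: | IN={} | OUT={b+d}
  B7: | IN={} | OUT={d-f}

Merge at B1: IN[B1] = OUT[B0] = {c-c}

Answer: {c-c}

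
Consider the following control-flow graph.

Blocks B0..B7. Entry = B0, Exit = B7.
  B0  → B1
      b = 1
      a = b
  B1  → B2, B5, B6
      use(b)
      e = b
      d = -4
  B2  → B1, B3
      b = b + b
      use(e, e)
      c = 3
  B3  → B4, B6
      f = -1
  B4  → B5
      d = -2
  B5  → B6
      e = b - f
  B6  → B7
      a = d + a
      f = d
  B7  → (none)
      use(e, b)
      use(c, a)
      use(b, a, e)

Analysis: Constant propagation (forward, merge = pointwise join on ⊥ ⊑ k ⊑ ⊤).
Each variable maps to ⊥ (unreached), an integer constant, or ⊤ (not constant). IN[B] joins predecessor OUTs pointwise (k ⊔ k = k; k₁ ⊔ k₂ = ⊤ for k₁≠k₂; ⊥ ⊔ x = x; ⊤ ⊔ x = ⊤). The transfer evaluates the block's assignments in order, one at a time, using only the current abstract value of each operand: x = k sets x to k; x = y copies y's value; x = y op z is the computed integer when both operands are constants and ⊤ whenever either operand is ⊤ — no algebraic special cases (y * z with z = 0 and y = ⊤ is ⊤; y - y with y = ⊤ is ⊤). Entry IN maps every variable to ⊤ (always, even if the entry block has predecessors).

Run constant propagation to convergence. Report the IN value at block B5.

Fixpoint table:
  B0:   IN=(all ⊤)   OUT={a:1, b:1; rest ⊤}
  B1:   IN={a:1; rest ⊤}   OUT={a:1, d:-4; rest ⊤}
  B2:   IN={a:1, d:-4; rest ⊤}   OUT={a:1, c:3, d:-4; rest ⊤}
  B3:   IN={a:1, c:3, d:-4; rest ⊤}   OUT={a:1, c:3, d:-4, f:-1; rest ⊤}
  B4:   IN={a:1, c:3, d:-4, f:-1; rest ⊤}   OUT={a:1, c:3, d:-2, f:-1; rest ⊤}
  B5:   IN={a:1; rest ⊤}   OUT={a:1; rest ⊤}
  B6:   IN={a:1; rest ⊤}   OUT=(all ⊤)
  B7:   IN=(all ⊤)   OUT=(all ⊤)

Merge at B5: IN[B5] = OUT[B1] ⊔ OUT[B4] = {a: 1, b: ⊤, c: ⊤, d: ⊤, e: ⊤, f: ⊤}

Answer: {a: 1, b: ⊤, c: ⊤, d: ⊤, e: ⊤, f: ⊤}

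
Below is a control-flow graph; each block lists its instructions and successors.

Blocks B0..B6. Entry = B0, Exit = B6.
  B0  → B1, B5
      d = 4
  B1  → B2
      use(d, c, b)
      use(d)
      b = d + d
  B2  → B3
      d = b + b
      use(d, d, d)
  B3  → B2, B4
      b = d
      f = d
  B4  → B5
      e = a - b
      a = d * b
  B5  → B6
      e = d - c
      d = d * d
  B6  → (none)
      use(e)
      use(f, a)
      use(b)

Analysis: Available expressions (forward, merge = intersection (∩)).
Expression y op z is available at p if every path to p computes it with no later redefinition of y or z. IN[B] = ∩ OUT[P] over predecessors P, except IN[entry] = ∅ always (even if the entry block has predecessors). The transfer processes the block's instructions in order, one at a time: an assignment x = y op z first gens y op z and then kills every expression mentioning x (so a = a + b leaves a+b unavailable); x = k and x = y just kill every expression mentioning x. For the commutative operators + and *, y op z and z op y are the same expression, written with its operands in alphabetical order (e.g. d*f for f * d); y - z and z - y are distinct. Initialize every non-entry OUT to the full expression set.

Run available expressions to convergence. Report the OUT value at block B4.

Converged values:
  B0: | IN={} | OUT={}
  B1: | IN={} | OUT={d+d}
  B2: | IN={} | OUT={b+b}
  B3: | IN={b+b} | OUT={}
  B4: | IN={} | OUT={b*d}
  B5: | IN={} | OUT={}
  B6: | IN={} | OUT={}

Merge at B4: IN[B4] = OUT[B3] = {}
Applying B4's transfer function to that IN value gives OUT[B4] (row B4 above).

Answer: {b*d}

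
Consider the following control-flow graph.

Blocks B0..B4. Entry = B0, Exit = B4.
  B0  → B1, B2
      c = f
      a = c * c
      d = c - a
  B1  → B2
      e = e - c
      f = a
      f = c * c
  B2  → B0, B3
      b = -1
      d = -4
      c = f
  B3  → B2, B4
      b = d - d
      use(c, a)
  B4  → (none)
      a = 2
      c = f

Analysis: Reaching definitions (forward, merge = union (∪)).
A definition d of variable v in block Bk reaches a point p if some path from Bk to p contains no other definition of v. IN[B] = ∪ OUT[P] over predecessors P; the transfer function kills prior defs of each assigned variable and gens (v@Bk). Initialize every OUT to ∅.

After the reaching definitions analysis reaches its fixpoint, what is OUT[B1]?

Answer: {a@B0, b@B2, c@B0, d@B0, e@B1, f@B1}

Trace:
Converged values:
  B0: | IN={a@B0, b@B2, c@B2, d@B2, e@B1, f@B1} | OUT={a@B0, b@B2, c@B0, d@B0, e@B1, f@B1}
  B1: | IN={a@B0, b@B2, c@B0, d@B0, e@B1, f@B1} | OUT={a@B0, b@B2, c@B0, d@B0, e@B1, f@B1}
  B2: | IN={a@B0, b@B2, b@B3, c@B0, c@B2, d@B0, d@B2, e@B1, f@B1} | OUT={a@B0, b@B2, c@B2, d@B2, e@B1, f@B1}
  B3: | IN={a@B0, b@B2, c@B2, d@B2, e@B1, f@B1} | OUT={a@B0, b@B3, c@B2, d@B2, e@B1, f@B1}
  B4: | IN={a@B0, b@B3, c@B2, d@B2, e@B1, f@B1} | OUT={a@B4, b@B3, c@B4, d@B2, e@B1, f@B1}

Merge at B1: IN[B1] = OUT[B0] = {a@B0, b@B2, c@B0, d@B0, e@B1, f@B1}
Applying B1's transfer function to that IN value gives OUT[B1] (row B1 above).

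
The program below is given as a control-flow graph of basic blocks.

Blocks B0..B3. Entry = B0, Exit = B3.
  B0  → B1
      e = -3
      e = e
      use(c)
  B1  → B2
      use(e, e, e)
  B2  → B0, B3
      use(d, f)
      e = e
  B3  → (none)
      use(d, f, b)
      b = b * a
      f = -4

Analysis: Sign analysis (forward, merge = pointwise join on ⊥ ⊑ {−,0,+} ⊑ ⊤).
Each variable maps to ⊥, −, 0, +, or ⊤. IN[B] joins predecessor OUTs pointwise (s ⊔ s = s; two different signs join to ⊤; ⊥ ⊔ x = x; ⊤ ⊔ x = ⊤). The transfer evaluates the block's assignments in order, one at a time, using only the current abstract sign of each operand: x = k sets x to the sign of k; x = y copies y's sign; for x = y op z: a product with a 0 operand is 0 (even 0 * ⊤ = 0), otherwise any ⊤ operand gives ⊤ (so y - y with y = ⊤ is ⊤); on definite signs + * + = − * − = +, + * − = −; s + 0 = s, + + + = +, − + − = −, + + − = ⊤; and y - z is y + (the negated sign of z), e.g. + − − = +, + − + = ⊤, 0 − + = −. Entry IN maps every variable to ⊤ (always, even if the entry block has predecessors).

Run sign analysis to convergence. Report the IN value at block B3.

Answer: {a: ⊤, b: ⊤, c: ⊤, d: ⊤, e: -, f: ⊤}

Working:
Per-block solution:
  B0:   IN=(all ⊤)   OUT={e:-; rest ⊤}
  B1:   IN={e:-; rest ⊤}   OUT={e:-; rest ⊤}
  B2:   IN={e:-; rest ⊤}   OUT={e:-; rest ⊤}
  B3:   IN={e:-; rest ⊤}   OUT={e:-, f:-; rest ⊤}

Merge at B3: IN[B3] = OUT[B2] = {a: ⊤, b: ⊤, c: ⊤, d: ⊤, e: -, f: ⊤}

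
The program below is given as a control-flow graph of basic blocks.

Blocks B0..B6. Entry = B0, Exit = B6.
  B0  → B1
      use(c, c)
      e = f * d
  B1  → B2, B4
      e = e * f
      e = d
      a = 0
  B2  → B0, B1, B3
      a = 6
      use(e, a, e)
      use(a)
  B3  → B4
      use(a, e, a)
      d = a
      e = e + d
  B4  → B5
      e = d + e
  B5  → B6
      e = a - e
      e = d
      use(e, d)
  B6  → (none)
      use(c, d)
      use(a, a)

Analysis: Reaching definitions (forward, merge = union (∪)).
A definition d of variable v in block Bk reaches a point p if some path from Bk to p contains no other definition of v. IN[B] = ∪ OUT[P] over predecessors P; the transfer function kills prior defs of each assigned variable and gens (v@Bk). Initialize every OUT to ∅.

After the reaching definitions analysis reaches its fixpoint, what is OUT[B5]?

Answer: {a@B1, a@B2, d@B3, e@B5}

Trace:
Fixpoint table:
  B0:  IN={a@B2, e@B1}  OUT={a@B2, e@B0}
  B1:  IN={a@B2, e@B0, e@B1}  OUT={a@B1, e@B1}
  B2:  IN={a@B1, e@B1}  OUT={a@B2, e@B1}
  B3:  IN={a@B2, e@B1}  OUT={a@B2, d@B3, e@B3}
  B4:  IN={a@B1, a@B2, d@B3, e@B1, e@B3}  OUT={a@B1, a@B2, d@B3, e@B4}
  B5:  IN={a@B1, a@B2, d@B3, e@B4}  OUT={a@B1, a@B2, d@B3, e@B5}
  B6:  IN={a@B1, a@B2, d@B3, e@B5}  OUT={a@B1, a@B2, d@B3, e@B5}

Merge at B5: IN[B5] = OUT[B4] = {a@B1, a@B2, d@B3, e@B4}
Applying B5's transfer function to that IN value gives OUT[B5] (row B5 above).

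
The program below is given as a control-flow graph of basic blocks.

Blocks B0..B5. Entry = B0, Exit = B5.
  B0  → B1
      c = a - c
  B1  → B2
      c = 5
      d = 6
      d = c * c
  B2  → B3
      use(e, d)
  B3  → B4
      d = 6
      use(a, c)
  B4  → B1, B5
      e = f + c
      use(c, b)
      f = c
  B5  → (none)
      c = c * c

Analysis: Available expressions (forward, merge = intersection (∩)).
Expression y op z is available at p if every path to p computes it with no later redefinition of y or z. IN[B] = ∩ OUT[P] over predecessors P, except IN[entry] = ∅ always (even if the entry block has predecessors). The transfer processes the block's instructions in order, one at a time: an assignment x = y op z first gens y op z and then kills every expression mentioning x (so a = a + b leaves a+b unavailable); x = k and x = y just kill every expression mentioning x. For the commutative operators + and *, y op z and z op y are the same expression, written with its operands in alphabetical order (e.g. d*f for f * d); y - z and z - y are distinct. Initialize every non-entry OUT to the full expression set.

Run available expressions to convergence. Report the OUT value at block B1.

Answer: {c*c}

Derivation:
Per-block solution:
  B0:   IN={}   OUT={}
  B1:   IN={}   OUT={c*c}
  B2:   IN={c*c}   OUT={c*c}
  B3:   IN={c*c}   OUT={c*c}
  B4:   IN={c*c}   OUT={c*c}
  B5:   IN={c*c}   OUT={}

Merge at B1: IN[B1] = OUT[B0] ∩ OUT[B4] = {}
Applying B1's transfer function to that IN value gives OUT[B1] (row B1 above).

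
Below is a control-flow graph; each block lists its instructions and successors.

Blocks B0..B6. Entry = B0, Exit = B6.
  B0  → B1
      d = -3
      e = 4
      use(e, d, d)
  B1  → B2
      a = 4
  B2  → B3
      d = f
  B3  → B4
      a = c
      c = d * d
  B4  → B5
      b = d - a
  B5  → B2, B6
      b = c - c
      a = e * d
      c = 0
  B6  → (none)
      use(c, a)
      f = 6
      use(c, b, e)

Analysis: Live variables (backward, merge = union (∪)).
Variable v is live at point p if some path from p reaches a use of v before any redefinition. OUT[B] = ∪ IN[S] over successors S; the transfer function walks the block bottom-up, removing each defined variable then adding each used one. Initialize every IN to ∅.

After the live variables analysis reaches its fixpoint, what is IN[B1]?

Fixpoint table:
  B0:   IN={c, f}   OUT={c, e, f}
  B1:   IN={c, e, f}   OUT={c, e, f}
  B2:   IN={c, e, f}   OUT={c, d, e, f}
  B3:   IN={c, d, e, f}   OUT={a, c, d, e, f}
  B4:   IN={a, c, d, e, f}   OUT={c, d, e, f}
  B5:   IN={c, d, e, f}   OUT={a, b, c, e, f}
  B6:   IN={a, b, c, e}   OUT={}

Merge at B1: OUT[B1] = IN[B2] = {c, e, f}
Applying B1's transfer function to that OUT value gives IN[B1] (row B1 above).

Answer: {c, e, f}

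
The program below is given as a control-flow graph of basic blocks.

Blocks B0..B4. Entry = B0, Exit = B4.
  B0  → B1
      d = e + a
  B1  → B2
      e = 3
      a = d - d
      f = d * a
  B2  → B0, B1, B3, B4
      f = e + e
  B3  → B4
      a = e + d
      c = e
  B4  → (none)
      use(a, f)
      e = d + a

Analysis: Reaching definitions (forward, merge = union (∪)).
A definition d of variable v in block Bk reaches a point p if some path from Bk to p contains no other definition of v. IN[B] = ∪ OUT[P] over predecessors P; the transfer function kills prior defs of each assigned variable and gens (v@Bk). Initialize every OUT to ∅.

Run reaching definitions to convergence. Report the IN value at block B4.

Per-block solution:
  B0: | IN={a@B1, d@B0, e@B1, f@B2} | OUT={a@B1, d@B0, e@B1, f@B2}
  B1: | IN={a@B1, d@B0, e@B1, f@B2} | OUT={a@B1, d@B0, e@B1, f@B1}
  B2: | IN={a@B1, d@B0, e@B1, f@B1} | OUT={a@B1, d@B0, e@B1, f@B2}
  B3: | IN={a@B1, d@B0, e@B1, f@B2} | OUT={a@B3, c@B3, d@B0, e@B1, f@B2}
  B4: | IN={a@B1, a@B3, c@B3, d@B0, e@B1, f@B2} | OUT={a@B1, a@B3, c@B3, d@B0, e@B4, f@B2}

Merge at B4: IN[B4] = OUT[B2] ⊔ OUT[B3] = {a@B1, a@B3, c@B3, d@B0, e@B1, f@B2}

Answer: {a@B1, a@B3, c@B3, d@B0, e@B1, f@B2}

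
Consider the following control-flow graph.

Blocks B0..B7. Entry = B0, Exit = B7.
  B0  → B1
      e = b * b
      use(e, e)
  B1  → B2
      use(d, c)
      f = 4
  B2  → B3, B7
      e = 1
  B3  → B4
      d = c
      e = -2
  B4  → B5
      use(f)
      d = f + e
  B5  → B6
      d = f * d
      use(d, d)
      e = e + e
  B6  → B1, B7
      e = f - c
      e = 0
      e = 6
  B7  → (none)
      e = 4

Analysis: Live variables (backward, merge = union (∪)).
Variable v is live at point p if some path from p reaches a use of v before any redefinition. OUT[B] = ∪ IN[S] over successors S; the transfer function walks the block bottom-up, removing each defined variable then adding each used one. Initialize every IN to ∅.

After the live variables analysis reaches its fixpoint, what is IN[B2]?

Answer: {c, f}

Derivation:
Per-block solution:
  B0: | IN={b, c, d} | OUT={c, d}
  B1: | IN={c, d} | OUT={c, f}
  B2: | IN={c, f} | OUT={c, f}
  B3: | IN={c, f} | OUT={c, e, f}
  B4: | IN={c, e, f} | OUT={c, d, e, f}
  B5: | IN={c, d, e, f} | OUT={c, d, f}
  B6: | IN={c, d, f} | OUT={c, d}
  B7: | IN={} | OUT={}

Merge at B2: OUT[B2] = IN[B3] ⊔ IN[B7] = {c, f}
Applying B2's transfer function to that OUT value gives IN[B2] (row B2 above).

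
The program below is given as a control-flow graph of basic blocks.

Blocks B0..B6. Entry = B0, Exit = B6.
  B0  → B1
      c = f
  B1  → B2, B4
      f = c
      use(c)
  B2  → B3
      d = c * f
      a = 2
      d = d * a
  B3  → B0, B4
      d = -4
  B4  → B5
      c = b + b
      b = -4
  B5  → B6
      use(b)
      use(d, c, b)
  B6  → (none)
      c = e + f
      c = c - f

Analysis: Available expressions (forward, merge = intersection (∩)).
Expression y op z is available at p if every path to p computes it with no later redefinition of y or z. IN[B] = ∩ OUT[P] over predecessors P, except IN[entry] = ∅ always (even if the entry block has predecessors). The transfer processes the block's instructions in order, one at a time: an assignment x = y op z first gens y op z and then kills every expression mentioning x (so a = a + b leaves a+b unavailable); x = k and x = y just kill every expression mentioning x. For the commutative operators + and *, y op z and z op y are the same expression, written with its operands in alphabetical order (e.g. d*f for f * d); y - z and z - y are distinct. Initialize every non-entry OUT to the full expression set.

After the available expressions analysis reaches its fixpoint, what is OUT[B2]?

Answer: {c*f}

Working:
Per-block solution:
  B0:  IN={}  OUT={}
  B1:  IN={}  OUT={}
  B2:  IN={}  OUT={c*f}
  B3:  IN={c*f}  OUT={c*f}
  B4:  IN={}  OUT={}
  B5:  IN={}  OUT={}
  B6:  IN={}  OUT={e+f}

Merge at B2: IN[B2] = OUT[B1] = {}
Applying B2's transfer function to that IN value gives OUT[B2] (row B2 above).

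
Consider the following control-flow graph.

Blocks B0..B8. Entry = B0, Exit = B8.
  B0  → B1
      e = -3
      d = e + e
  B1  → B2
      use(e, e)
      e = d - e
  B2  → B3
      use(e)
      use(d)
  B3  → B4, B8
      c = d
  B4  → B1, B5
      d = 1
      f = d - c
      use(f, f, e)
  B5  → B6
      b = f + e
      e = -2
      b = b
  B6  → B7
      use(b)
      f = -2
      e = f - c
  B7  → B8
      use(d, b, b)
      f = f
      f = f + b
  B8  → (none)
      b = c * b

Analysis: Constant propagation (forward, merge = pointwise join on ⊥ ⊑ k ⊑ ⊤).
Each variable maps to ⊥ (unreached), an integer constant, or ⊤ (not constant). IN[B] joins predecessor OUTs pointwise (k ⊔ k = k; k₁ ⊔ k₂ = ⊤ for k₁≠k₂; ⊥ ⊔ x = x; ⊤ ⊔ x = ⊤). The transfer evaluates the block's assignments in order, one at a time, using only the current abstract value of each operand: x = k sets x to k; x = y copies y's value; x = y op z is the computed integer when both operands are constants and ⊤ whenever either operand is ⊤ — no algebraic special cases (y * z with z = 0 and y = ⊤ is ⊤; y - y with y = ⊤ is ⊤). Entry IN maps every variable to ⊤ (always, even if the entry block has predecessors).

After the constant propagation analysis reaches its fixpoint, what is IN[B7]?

Fixpoint table:
  B0: | IN=(all ⊤) | OUT={d:-6, e:-3; rest ⊤}
  B1: | IN=(all ⊤) | OUT=(all ⊤)
  B2: | IN=(all ⊤) | OUT=(all ⊤)
  B3: | IN=(all ⊤) | OUT=(all ⊤)
  B4: | IN=(all ⊤) | OUT={d:1; rest ⊤}
  B5: | IN={d:1; rest ⊤} | OUT={d:1, e:-2; rest ⊤}
  B6: | IN={d:1, e:-2; rest ⊤} | OUT={d:1, f:-2; rest ⊤}
  B7: | IN={d:1, f:-2; rest ⊤} | OUT={d:1; rest ⊤}
  B8: | IN=(all ⊤) | OUT=(all ⊤)

Merge at B7: IN[B7] = OUT[B6] = {a: ⊤, b: ⊤, c: ⊤, d: 1, e: ⊤, f: -2}

Answer: {a: ⊤, b: ⊤, c: ⊤, d: 1, e: ⊤, f: -2}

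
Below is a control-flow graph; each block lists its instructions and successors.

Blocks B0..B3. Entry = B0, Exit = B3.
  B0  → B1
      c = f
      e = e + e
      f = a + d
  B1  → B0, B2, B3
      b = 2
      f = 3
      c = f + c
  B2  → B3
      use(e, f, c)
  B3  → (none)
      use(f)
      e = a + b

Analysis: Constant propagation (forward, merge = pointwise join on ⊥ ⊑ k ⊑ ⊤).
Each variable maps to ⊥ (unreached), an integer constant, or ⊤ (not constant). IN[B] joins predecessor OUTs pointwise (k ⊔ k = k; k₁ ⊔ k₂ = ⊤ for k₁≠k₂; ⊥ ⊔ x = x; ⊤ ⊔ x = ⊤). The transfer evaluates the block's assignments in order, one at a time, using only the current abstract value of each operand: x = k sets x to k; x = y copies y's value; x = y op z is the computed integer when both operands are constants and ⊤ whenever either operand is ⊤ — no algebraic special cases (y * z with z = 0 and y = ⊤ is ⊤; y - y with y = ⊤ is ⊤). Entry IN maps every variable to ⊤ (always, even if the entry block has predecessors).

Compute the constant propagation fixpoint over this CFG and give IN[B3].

Answer: {a: ⊤, b: 2, c: ⊤, d: ⊤, e: ⊤, f: 3}

Working:
Per-block solution:
  B0:  IN=(all ⊤)  OUT=(all ⊤)
  B1:  IN=(all ⊤)  OUT={b:2, f:3; rest ⊤}
  B2:  IN={b:2, f:3; rest ⊤}  OUT={b:2, f:3; rest ⊤}
  B3:  IN={b:2, f:3; rest ⊤}  OUT={b:2, f:3; rest ⊤}

Merge at B3: IN[B3] = OUT[B1] ⊔ OUT[B2] = {a: ⊤, b: 2, c: ⊤, d: ⊤, e: ⊤, f: 3}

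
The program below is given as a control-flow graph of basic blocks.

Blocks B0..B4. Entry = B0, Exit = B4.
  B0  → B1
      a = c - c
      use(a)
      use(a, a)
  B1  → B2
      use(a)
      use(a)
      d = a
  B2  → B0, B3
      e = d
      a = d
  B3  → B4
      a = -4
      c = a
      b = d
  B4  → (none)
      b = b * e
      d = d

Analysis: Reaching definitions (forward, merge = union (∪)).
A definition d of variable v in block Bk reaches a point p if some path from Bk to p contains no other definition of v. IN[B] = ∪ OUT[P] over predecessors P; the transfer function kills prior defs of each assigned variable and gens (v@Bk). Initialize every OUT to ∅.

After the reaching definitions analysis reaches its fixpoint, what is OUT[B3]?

Answer: {a@B3, b@B3, c@B3, d@B1, e@B2}

Derivation:
Fixpoint table:
  B0:   IN={a@B2, d@B1, e@B2}   OUT={a@B0, d@B1, e@B2}
  B1:   IN={a@B0, d@B1, e@B2}   OUT={a@B0, d@B1, e@B2}
  B2:   IN={a@B0, d@B1, e@B2}   OUT={a@B2, d@B1, e@B2}
  B3:   IN={a@B2, d@B1, e@B2}   OUT={a@B3, b@B3, c@B3, d@B1, e@B2}
  B4:   IN={a@B3, b@B3, c@B3, d@B1, e@B2}   OUT={a@B3, b@B4, c@B3, d@B4, e@B2}

Merge at B3: IN[B3] = OUT[B2] = {a@B2, d@B1, e@B2}
Applying B3's transfer function to that IN value gives OUT[B3] (row B3 above).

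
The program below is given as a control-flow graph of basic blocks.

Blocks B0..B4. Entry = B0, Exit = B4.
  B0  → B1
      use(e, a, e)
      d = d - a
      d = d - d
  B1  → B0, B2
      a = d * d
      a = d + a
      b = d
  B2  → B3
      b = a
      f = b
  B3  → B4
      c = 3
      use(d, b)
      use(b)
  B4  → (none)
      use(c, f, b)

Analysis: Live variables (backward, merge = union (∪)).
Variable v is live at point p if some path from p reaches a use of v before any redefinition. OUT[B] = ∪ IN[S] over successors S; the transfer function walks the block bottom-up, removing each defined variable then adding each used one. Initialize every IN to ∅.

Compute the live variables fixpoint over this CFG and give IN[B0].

Answer: {a, d, e}

Trace:
Per-block solution:
  B0: | IN={a, d, e} | OUT={d, e}
  B1: | IN={d, e} | OUT={a, d, e}
  B2: | IN={a, d} | OUT={b, d, f}
  B3: | IN={b, d, f} | OUT={b, c, f}
  B4: | IN={b, c, f} | OUT={}

Merge at B0: OUT[B0] = IN[B1] = {d, e}
Applying B0's transfer function to that OUT value gives IN[B0] (row B0 above).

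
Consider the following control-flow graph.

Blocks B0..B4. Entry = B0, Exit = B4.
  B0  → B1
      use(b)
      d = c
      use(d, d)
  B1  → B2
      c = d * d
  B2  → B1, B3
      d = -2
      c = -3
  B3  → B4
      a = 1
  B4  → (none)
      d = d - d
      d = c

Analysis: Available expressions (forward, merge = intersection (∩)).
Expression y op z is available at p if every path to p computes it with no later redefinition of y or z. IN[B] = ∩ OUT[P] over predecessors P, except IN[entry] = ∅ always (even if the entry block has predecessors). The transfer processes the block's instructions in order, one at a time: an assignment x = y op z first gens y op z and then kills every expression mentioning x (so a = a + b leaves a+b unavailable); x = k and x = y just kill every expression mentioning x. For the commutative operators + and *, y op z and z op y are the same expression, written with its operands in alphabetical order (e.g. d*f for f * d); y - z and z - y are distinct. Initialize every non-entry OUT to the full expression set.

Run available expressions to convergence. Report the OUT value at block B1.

Per-block solution:
  B0:   IN={}   OUT={}
  B1:   IN={}   OUT={d*d}
  B2:   IN={d*d}   OUT={}
  B3:   IN={}   OUT={}
  B4:   IN={}   OUT={}

Merge at B1: IN[B1] = OUT[B0] ∩ OUT[B2] = {}
Applying B1's transfer function to that IN value gives OUT[B1] (row B1 above).

Answer: {d*d}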